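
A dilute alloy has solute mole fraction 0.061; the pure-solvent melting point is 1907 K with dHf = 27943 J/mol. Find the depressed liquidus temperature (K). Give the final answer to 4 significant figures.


dT = R*Tm^2*x / dHf
dT = 8.314 * 1907^2 * 0.061 / 27943
dT = 66.0037 K
T_new = 1907 - 66.0037 = 1841 K


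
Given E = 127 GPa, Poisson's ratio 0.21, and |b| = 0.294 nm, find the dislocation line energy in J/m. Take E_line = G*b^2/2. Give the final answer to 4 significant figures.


Step 1: G = E / (2*(1+nu))
G = 127 / (2*(1+0.21)) = 52.4793 GPa = 5.24793e+10 Pa
Step 2: E_line = G*b^2/2
b = 0.294 nm = 2.94e-10 m
E_line = 0.5 * 5.24793e+10 * (2.94e-10)^2 = 2.268e-09 J/m


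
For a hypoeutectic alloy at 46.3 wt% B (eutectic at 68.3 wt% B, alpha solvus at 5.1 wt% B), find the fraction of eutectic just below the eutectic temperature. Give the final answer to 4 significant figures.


f_primary = (C_e - C0) / (C_e - C_alpha_max)
f_primary = (68.3 - 46.3) / (68.3 - 5.1)
f_primary = 0.348101
f_eutectic = 1 - 0.348101 = 0.6519


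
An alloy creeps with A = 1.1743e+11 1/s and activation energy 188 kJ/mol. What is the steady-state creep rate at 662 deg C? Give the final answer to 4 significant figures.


rate = A * exp(-Q / (R*T))
T = 662 + 273.15 = 935.15 K
rate = 1.1743e+11 * exp(-188e3 / (8.314 * 935.15))
rate = 3.701 1/s


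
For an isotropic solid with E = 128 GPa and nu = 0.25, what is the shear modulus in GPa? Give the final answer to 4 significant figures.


G = E / (2*(1+nu))
G = 128 / (2*(1+0.25))
G = 51.2 GPa


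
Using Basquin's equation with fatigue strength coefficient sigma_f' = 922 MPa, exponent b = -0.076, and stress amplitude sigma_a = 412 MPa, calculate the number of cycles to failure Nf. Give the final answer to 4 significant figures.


sigma_a = sigma_f' * (2*Nf)^b
2*Nf = (sigma_a / sigma_f')^(1/b)
2*Nf = (412 / 922)^(1/-0.076)
2*Nf = 40093.6
Nf = 20050 cycles


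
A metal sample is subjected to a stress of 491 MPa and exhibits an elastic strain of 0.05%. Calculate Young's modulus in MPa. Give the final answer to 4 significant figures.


E = sigma / epsilon
epsilon = 0.05% = 5e-04
E = 491 / 5e-04
E = 982000 MPa


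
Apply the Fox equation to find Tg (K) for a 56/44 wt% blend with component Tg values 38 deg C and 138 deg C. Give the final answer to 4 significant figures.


1/Tg = w1/Tg1 + w2/Tg2 (in Kelvin)
Tg1 = 311.15 K, Tg2 = 411.15 K
1/Tg = 0.56/311.15 + 0.44/411.15
Tg = 348.4 K


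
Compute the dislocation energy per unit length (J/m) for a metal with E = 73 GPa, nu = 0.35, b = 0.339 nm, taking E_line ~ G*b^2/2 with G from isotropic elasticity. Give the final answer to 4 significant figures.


Step 1: G = E / (2*(1+nu))
G = 73 / (2*(1+0.35)) = 27.037 GPa = 2.7037e+10 Pa
Step 2: E_line = G*b^2/2
b = 0.339 nm = 3.39e-10 m
E_line = 0.5 * 2.7037e+10 * (3.39e-10)^2 = 1.554e-09 J/m


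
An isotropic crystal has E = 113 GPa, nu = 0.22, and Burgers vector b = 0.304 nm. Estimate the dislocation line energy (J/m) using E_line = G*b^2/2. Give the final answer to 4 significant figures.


Step 1: G = E / (2*(1+nu))
G = 113 / (2*(1+0.22)) = 46.3115 GPa = 4.63115e+10 Pa
Step 2: E_line = G*b^2/2
b = 0.304 nm = 3.04e-10 m
E_line = 0.5 * 4.63115e+10 * (3.04e-10)^2 = 2.14e-09 J/m


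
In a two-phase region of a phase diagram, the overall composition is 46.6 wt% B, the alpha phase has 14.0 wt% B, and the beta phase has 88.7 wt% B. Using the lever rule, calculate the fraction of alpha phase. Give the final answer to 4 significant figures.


f_alpha = (C_beta - C0) / (C_beta - C_alpha)
f_alpha = (88.7 - 46.6) / (88.7 - 14.0)
f_alpha = 0.5636


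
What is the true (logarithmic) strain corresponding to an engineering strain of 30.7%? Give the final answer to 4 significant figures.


epsilon_true = ln(1 + epsilon_eng)
epsilon_true = ln(1 + 0.307)
epsilon_true = 0.2677


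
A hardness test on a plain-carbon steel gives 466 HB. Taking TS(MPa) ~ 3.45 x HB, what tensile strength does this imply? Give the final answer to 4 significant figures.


TS (MPa) = 3.45 * HB
TS = 3.45 * 466
TS = 1608 MPa


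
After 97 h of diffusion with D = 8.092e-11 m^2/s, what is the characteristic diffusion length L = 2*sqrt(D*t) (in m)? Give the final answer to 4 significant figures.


t = 97 hr = 349200 s
Diffusion length = 2*sqrt(D*t)
= 2*sqrt(8.092e-11 * 349200)
= 0.01063 m


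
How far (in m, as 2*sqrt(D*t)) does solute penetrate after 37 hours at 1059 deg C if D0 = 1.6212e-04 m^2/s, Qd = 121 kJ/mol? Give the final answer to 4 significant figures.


Step 1: D = D0 * exp(-Qd/(R*T))
T = 1332.15 K
D = 1.6212e-04 * exp(-121e3 / (8.314 * 1332.15)) = 2.91851e-09 m^2/s
Step 2: L = 2*sqrt(D*t)
t = 37 h = 133200 s
L = 2*sqrt(2.91851e-09 * 133200) = 0.03943 m


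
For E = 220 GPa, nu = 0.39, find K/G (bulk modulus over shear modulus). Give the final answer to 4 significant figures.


G = E / (2*(1+nu))
G = 220 / (2*(1+0.39)) = 79.1367 GPa
K = E / (3*(1-2*nu))
K = 220 / (3*(1-2*0.39)) = 333.333 GPa
K/G = 333.333 / 79.1367 = 4.212


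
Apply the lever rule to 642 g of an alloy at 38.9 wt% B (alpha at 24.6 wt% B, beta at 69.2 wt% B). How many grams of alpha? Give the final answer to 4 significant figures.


f_alpha = (C_beta - C0) / (C_beta - C_alpha)
f_alpha = (69.2 - 38.9) / (69.2 - 24.6) = 0.679372
m_alpha = f_alpha * m_total = 0.679372 * 642 = 436.2 g


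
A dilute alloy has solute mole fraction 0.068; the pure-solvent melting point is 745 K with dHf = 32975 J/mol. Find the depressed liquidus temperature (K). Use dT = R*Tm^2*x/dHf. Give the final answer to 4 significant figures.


dT = R*Tm^2*x / dHf
dT = 8.314 * 745^2 * 0.068 / 32975
dT = 9.51583 K
T_new = 745 - 9.51583 = 735.5 K


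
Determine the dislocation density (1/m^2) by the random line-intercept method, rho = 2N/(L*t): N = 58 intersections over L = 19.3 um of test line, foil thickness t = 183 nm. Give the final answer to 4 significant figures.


rho = 2N / (L * t)
L = 19.3 um = 1.93e-05 m, t = 183 nm = 1.83e-07 m
rho = 2 * 58 / (1.93e-05 * 1.83e-07)
rho = 3.284e+13 1/m^2


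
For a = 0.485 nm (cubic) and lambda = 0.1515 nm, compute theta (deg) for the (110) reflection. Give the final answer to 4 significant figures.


d = a / sqrt(h^2+k^2+l^2)
d = 0.485 / sqrt(2) = 0.342947 nm
lambda = 2*d*sin(theta)  =>  sin(theta) = lambda / (2*d)
sin(theta) = 0.1515 / (2 * 0.342947) = 0.22088
theta = 12.76 deg


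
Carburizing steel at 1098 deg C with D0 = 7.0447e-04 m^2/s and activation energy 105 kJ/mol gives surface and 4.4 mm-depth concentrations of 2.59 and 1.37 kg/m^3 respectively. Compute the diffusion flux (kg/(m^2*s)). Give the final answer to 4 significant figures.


Step 1: D = D0 * exp(-Qd/(R*T))
T = 1098 + 273.15 = 1371.15 K
D = 7.0447e-04 * exp(-105e3 / (8.314 * 1371.15)) = 7.04192e-08 m^2/s
Step 2: J = D * (C1 - C2) / dx
J = 7.04192e-08 * (2.59 - 1.37) / 4.4e-03
J = 1.953e-05 kg/(m^2*s)


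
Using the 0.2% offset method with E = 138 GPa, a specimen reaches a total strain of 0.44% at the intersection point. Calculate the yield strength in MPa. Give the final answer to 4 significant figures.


Offset strain = 0.002
Elastic strain at yield = total_strain - offset = 4.4e-03 - 0.002 = 2.4e-03
sigma_y = E * elastic_strain = 138000 * 2.4e-03
sigma_y = 331.2 MPa


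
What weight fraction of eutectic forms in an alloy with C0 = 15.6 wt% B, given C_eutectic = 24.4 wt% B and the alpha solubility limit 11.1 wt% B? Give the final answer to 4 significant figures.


f_primary = (C_e - C0) / (C_e - C_alpha_max)
f_primary = (24.4 - 15.6) / (24.4 - 11.1)
f_primary = 0.661654
f_eutectic = 1 - 0.661654 = 0.3383


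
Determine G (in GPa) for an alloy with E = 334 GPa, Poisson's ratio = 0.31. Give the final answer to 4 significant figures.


G = E / (2*(1+nu))
G = 334 / (2*(1+0.31))
G = 127.5 GPa


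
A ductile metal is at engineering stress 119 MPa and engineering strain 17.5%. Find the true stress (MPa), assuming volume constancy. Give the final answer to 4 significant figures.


sigma_true = sigma_eng * (1 + epsilon_eng)
sigma_true = 119 * (1 + 0.175)
sigma_true = 139.8 MPa


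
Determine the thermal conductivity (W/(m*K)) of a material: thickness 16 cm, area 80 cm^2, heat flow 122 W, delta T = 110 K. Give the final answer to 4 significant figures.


k = Q*L / (A*dT)
L = 0.16 m, A = 8e-03 m^2
k = 122 * 0.16 / (8e-03 * 110)
k = 22.18 W/(m*K)


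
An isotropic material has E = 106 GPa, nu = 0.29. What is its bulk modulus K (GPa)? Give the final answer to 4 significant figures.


K = E / (3*(1-2*nu))
K = 106 / (3*(1-2*0.29))
K = 84.13 GPa


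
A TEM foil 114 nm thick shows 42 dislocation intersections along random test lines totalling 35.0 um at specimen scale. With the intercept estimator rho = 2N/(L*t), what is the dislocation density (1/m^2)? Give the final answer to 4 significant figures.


rho = 2N / (L * t)
L = 35.0 um = 3.5e-05 m, t = 114 nm = 1.14e-07 m
rho = 2 * 42 / (3.5e-05 * 1.14e-07)
rho = 2.105e+13 1/m^2


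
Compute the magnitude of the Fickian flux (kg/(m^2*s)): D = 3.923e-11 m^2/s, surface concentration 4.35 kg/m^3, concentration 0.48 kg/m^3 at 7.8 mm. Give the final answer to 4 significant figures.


J = -D * (dC/dx) = D * (C1 - C2) / dx
J = 3.923e-11 * (4.35 - 0.48) / 7.8e-03
J = 1.946e-08 kg/(m^2*s)


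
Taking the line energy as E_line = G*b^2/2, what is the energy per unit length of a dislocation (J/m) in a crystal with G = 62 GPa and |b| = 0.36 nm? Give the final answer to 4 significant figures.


E = G*b^2/2
b = 0.36 nm = 3.6e-10 m
G = 62 GPa = 6.2e+10 Pa
E = 0.5 * 6.2e+10 * (3.6e-10)^2
E = 4.018e-09 J/m


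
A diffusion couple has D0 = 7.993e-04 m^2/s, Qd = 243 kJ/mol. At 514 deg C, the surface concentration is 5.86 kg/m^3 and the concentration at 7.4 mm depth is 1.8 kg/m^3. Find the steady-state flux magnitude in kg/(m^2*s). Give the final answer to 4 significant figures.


Step 1: D = D0 * exp(-Qd/(R*T))
T = 514 + 273.15 = 787.15 K
D = 7.993e-04 * exp(-243e3 / (8.314 * 787.15)) = 5.98195e-20 m^2/s
Step 2: J = D * (C1 - C2) / dx
J = 5.98195e-20 * (5.86 - 1.8) / 7.4e-03
J = 3.282e-17 kg/(m^2*s)


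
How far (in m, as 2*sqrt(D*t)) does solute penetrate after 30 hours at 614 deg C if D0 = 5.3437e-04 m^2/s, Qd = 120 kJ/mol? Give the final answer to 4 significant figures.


Step 1: D = D0 * exp(-Qd/(R*T))
T = 887.15 K
D = 5.3437e-04 * exp(-120e3 / (8.314 * 887.15)) = 4.59292e-11 m^2/s
Step 2: L = 2*sqrt(D*t)
t = 30 h = 108000 s
L = 2*sqrt(4.59292e-11 * 108000) = 4.454e-03 m


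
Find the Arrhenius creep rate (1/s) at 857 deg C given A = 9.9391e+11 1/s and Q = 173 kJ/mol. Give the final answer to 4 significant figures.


rate = A * exp(-Q / (R*T))
T = 857 + 273.15 = 1130.15 K
rate = 9.9391e+11 * exp(-173e3 / (8.314 * 1130.15))
rate = 10030 1/s


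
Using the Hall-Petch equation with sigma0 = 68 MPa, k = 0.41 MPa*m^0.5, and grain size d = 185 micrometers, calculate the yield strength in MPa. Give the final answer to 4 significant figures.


sigma_y = sigma0 + k / sqrt(d)
d = 185 um = 1.85e-04 m
sigma_y = 68 + 0.41 / sqrt(1.85e-04)
sigma_y = 98.14 MPa


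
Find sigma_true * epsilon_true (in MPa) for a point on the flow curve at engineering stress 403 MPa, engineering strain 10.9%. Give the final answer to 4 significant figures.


sigma_true = sigma_eng * (1 + epsilon_eng)
sigma_true = 403 * (1 + 0.109) = 446.927 MPa
epsilon_true = ln(1 + epsilon_eng)
epsilon_true = ln(1 + 0.109) = 0.103459
sigma_true * epsilon_true = 446.927 * 0.103459 = 46.24 MPa


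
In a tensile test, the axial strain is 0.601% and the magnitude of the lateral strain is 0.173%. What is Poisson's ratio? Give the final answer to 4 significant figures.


nu = -epsilon_lat / epsilon_axial
Lateral strain is contraction (negative), so using magnitudes:
nu = 0.173 / 0.601
nu = 0.2879


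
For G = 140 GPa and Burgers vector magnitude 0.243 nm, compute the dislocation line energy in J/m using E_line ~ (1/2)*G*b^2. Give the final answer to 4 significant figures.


E = G*b^2/2
b = 0.243 nm = 2.43e-10 m
G = 140 GPa = 1.4e+11 Pa
E = 0.5 * 1.4e+11 * (2.43e-10)^2
E = 4.133e-09 J/m


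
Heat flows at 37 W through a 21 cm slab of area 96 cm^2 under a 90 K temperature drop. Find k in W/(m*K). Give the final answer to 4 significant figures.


k = Q*L / (A*dT)
L = 0.21 m, A = 9.6e-03 m^2
k = 37 * 0.21 / (9.6e-03 * 90)
k = 8.993 W/(m*K)


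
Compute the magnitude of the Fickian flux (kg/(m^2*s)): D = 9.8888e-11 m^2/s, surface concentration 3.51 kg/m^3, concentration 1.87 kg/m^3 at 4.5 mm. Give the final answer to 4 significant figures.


J = -D * (dC/dx) = D * (C1 - C2) / dx
J = 9.8888e-11 * (3.51 - 1.87) / 4.5e-03
J = 3.604e-08 kg/(m^2*s)


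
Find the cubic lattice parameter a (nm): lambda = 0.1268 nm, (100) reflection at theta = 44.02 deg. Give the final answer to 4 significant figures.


d = lambda / (2*sin(theta))
d = 0.1268 / (2*sin(44.02 deg))
d = 0.0912349 nm
a = d * sqrt(h^2+k^2+l^2) = 0.0912349 * sqrt(1)
a = 0.09123 nm


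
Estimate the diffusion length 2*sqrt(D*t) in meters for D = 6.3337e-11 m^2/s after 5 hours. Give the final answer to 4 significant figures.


t = 5 hr = 18000 s
Diffusion length = 2*sqrt(D*t)
= 2*sqrt(6.3337e-11 * 18000)
= 2.135e-03 m


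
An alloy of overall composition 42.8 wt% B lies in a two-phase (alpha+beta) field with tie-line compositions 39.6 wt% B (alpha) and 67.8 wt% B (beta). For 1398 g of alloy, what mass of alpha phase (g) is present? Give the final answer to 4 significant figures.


f_alpha = (C_beta - C0) / (C_beta - C_alpha)
f_alpha = (67.8 - 42.8) / (67.8 - 39.6) = 0.886525
m_alpha = f_alpha * m_total = 0.886525 * 1398 = 1239 g


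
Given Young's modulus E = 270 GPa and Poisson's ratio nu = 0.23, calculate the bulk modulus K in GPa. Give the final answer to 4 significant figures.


K = E / (3*(1-2*nu))
K = 270 / (3*(1-2*0.23))
K = 166.7 GPa


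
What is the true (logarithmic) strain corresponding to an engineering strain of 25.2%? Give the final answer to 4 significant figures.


epsilon_true = ln(1 + epsilon_eng)
epsilon_true = ln(1 + 0.252)
epsilon_true = 0.2247


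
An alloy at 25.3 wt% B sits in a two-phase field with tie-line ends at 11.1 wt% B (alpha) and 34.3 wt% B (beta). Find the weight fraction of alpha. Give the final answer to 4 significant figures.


f_alpha = (C_beta - C0) / (C_beta - C_alpha)
f_alpha = (34.3 - 25.3) / (34.3 - 11.1)
f_alpha = 0.3879


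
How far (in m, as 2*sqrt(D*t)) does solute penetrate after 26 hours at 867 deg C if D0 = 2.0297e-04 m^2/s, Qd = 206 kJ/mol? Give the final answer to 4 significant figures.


Step 1: D = D0 * exp(-Qd/(R*T))
T = 1140.15 K
D = 2.0297e-04 * exp(-206e3 / (8.314 * 1140.15)) = 7.40358e-14 m^2/s
Step 2: L = 2*sqrt(D*t)
t = 26 h = 93600 s
L = 2*sqrt(7.40358e-14 * 93600) = 1.665e-04 m


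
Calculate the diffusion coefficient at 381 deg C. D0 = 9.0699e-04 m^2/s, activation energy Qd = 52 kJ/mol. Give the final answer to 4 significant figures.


D = D0 * exp(-Qd / (R*T))
T = 654.15 K
D = 9.0699e-04 * exp(-52e3 / (8.314 * 654.15))
D = 6.385e-08 m^2/s


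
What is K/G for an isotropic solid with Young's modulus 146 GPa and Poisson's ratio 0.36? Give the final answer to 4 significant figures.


G = E / (2*(1+nu))
G = 146 / (2*(1+0.36)) = 53.6765 GPa
K = E / (3*(1-2*nu))
K = 146 / (3*(1-2*0.36)) = 173.81 GPa
K/G = 173.81 / 53.6765 = 3.238


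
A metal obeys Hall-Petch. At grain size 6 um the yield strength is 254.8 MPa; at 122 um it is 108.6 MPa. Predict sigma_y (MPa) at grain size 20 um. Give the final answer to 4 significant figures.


sigma_y = sigma0 + k / sqrt(d)
1/sqrt(d1) = 1/sqrt(6e-06) = 408.248;  1/sqrt(d2) = 90.5357
k = (sigma1 - sigma2) / (1/sqrt(d1) - 1/sqrt(d2)) = (254.8 - 108.6) / (408.248 - 90.5357) = 0.460164 MPa*m^0.5
sigma0 = sigma1 - k/sqrt(d1) = 254.8 - 0.460164*408.248 = 66.9387 MPa
sigma_y(d3) = 66.9387 + 0.460164 / sqrt(2e-05) = 169.8 MPa


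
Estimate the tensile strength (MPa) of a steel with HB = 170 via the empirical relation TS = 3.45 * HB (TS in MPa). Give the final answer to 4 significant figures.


TS (MPa) = 3.45 * HB
TS = 3.45 * 170
TS = 586.5 MPa


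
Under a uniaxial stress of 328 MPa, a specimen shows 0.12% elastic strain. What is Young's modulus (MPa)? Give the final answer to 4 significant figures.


E = sigma / epsilon
epsilon = 0.12% = 1.2e-03
E = 328 / 1.2e-03
E = 273300 MPa


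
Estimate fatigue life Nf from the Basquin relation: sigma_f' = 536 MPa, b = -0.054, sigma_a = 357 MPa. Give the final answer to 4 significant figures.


sigma_a = sigma_f' * (2*Nf)^b
2*Nf = (sigma_a / sigma_f')^(1/b)
2*Nf = (357 / 536)^(1/-0.054)
2*Nf = 1855.47
Nf = 927.7 cycles


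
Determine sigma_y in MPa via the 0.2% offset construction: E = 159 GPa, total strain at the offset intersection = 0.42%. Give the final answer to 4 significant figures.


Offset strain = 0.002
Elastic strain at yield = total_strain - offset = 4.2e-03 - 0.002 = 2.2e-03
sigma_y = E * elastic_strain = 159000 * 2.2e-03
sigma_y = 349.8 MPa


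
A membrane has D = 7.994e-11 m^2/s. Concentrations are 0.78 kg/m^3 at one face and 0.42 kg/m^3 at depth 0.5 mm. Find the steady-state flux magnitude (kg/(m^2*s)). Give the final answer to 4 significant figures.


J = -D * (dC/dx) = D * (C1 - C2) / dx
J = 7.994e-11 * (0.78 - 0.42) / 5e-04
J = 5.756e-08 kg/(m^2*s)


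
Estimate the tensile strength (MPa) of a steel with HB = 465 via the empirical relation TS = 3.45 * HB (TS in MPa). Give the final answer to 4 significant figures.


TS (MPa) = 3.45 * HB
TS = 3.45 * 465
TS = 1604 MPa


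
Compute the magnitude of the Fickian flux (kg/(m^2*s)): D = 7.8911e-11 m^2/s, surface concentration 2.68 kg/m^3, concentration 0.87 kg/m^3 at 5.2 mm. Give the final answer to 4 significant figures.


J = -D * (dC/dx) = D * (C1 - C2) / dx
J = 7.8911e-11 * (2.68 - 0.87) / 5.2e-03
J = 2.747e-08 kg/(m^2*s)


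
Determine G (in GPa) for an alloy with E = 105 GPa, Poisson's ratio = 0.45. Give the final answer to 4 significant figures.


G = E / (2*(1+nu))
G = 105 / (2*(1+0.45))
G = 36.21 GPa


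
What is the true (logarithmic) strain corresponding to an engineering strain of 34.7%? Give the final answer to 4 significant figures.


epsilon_true = ln(1 + epsilon_eng)
epsilon_true = ln(1 + 0.347)
epsilon_true = 0.2979


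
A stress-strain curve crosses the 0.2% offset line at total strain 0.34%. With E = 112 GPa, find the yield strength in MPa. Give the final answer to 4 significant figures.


Offset strain = 0.002
Elastic strain at yield = total_strain - offset = 3.4e-03 - 0.002 = 1.4e-03
sigma_y = E * elastic_strain = 112000 * 1.4e-03
sigma_y = 156.8 MPa


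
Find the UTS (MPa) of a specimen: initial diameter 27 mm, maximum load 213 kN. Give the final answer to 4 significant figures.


A0 = pi*(d/2)^2 = pi*(27/2)^2 = 572.555 mm^2
UTS = F_max / A0 = 213*1000 / 572.555
UTS = 372 MPa


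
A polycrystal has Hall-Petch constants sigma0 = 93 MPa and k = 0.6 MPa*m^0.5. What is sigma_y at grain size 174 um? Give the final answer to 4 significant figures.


sigma_y = sigma0 + k / sqrt(d)
d = 174 um = 1.74e-04 m
sigma_y = 93 + 0.6 / sqrt(1.74e-04)
sigma_y = 138.5 MPa


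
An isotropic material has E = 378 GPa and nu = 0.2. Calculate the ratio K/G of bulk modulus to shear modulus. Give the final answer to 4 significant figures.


G = E / (2*(1+nu))
G = 378 / (2*(1+0.2)) = 157.5 GPa
K = E / (3*(1-2*nu))
K = 378 / (3*(1-2*0.2)) = 210 GPa
K/G = 210 / 157.5 = 1.333


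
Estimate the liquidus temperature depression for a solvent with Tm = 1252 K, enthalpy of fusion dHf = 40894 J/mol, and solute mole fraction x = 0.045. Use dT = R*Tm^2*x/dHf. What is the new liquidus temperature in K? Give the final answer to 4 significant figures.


dT = R*Tm^2*x / dHf
dT = 8.314 * 1252^2 * 0.045 / 40894
dT = 14.3407 K
T_new = 1252 - 14.3407 = 1238 K


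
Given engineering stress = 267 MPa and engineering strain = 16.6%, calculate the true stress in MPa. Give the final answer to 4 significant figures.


sigma_true = sigma_eng * (1 + epsilon_eng)
sigma_true = 267 * (1 + 0.166)
sigma_true = 311.3 MPa


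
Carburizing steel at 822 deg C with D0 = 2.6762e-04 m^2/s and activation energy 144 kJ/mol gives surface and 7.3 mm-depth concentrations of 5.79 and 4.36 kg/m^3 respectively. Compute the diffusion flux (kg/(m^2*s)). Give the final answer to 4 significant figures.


Step 1: D = D0 * exp(-Qd/(R*T))
T = 822 + 273.15 = 1095.15 K
D = 2.6762e-04 * exp(-144e3 / (8.314 * 1095.15)) = 3.62242e-11 m^2/s
Step 2: J = D * (C1 - C2) / dx
J = 3.62242e-11 * (5.79 - 4.36) / 7.3e-03
J = 7.096e-09 kg/(m^2*s)


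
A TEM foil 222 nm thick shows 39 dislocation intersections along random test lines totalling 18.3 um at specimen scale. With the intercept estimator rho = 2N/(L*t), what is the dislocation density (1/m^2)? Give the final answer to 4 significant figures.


rho = 2N / (L * t)
L = 18.3 um = 1.83e-05 m, t = 222 nm = 2.22e-07 m
rho = 2 * 39 / (1.83e-05 * 2.22e-07)
rho = 1.92e+13 1/m^2


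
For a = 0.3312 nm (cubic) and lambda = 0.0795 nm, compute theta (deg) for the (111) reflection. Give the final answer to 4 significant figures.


d = a / sqrt(h^2+k^2+l^2)
d = 0.3312 / sqrt(3) = 0.191218 nm
lambda = 2*d*sin(theta)  =>  sin(theta) = lambda / (2*d)
sin(theta) = 0.0795 / (2 * 0.191218) = 0.207877
theta = 12 deg


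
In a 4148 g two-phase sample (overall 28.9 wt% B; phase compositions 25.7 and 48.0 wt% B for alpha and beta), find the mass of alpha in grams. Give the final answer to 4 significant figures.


f_alpha = (C_beta - C0) / (C_beta - C_alpha)
f_alpha = (48.0 - 28.9) / (48.0 - 25.7) = 0.856502
m_alpha = f_alpha * m_total = 0.856502 * 4148 = 3553 g


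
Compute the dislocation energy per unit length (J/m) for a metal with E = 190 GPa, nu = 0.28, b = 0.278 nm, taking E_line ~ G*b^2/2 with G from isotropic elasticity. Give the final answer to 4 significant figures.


Step 1: G = E / (2*(1+nu))
G = 190 / (2*(1+0.28)) = 74.2188 GPa = 7.42188e+10 Pa
Step 2: E_line = G*b^2/2
b = 0.278 nm = 2.78e-10 m
E_line = 0.5 * 7.42188e+10 * (2.78e-10)^2 = 2.868e-09 J/m


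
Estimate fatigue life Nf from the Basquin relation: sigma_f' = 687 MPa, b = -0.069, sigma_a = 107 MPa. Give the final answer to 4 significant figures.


sigma_a = sigma_f' * (2*Nf)^b
2*Nf = (sigma_a / sigma_f')^(1/b)
2*Nf = (107 / 687)^(1/-0.069)
2*Nf = 5.05773e+11
Nf = 2.529e+11 cycles


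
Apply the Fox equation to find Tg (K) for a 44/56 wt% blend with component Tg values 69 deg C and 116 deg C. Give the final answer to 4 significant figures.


1/Tg = w1/Tg1 + w2/Tg2 (in Kelvin)
Tg1 = 342.15 K, Tg2 = 389.15 K
1/Tg = 0.44/342.15 + 0.56/389.15
Tg = 367 K


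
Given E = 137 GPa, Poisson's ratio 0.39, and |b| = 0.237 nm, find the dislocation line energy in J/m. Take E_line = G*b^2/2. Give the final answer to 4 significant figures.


Step 1: G = E / (2*(1+nu))
G = 137 / (2*(1+0.39)) = 49.2806 GPa = 4.92806e+10 Pa
Step 2: E_line = G*b^2/2
b = 0.237 nm = 2.37e-10 m
E_line = 0.5 * 4.92806e+10 * (2.37e-10)^2 = 1.384e-09 J/m


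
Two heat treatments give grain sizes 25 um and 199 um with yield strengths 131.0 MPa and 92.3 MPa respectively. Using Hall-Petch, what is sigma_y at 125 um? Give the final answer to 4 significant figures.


sigma_y = sigma0 + k / sqrt(d)
1/sqrt(d1) = 1/sqrt(2.5e-05) = 200;  1/sqrt(d2) = 70.8881
k = (sigma1 - sigma2) / (1/sqrt(d1) - 1/sqrt(d2)) = (131.0 - 92.3) / (200 - 70.8881) = 0.29974 MPa*m^0.5
sigma0 = sigma1 - k/sqrt(d1) = 131.0 - 0.29974*200 = 71.052 MPa
sigma_y(d3) = 71.052 + 0.29974 / sqrt(1.25e-04) = 97.86 MPa


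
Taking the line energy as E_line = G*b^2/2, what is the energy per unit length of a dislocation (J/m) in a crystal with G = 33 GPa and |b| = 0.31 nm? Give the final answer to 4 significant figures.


E = G*b^2/2
b = 0.31 nm = 3.1e-10 m
G = 33 GPa = 3.3e+10 Pa
E = 0.5 * 3.3e+10 * (3.1e-10)^2
E = 1.586e-09 J/m


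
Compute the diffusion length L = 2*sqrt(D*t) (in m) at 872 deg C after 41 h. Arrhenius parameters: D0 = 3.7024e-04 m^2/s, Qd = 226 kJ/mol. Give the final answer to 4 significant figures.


Step 1: D = D0 * exp(-Qd/(R*T))
T = 1145.15 K
D = 3.7024e-04 * exp(-226e3 / (8.314 * 1145.15)) = 1.81716e-14 m^2/s
Step 2: L = 2*sqrt(D*t)
t = 41 h = 147600 s
L = 2*sqrt(1.81716e-14 * 147600) = 1.036e-04 m


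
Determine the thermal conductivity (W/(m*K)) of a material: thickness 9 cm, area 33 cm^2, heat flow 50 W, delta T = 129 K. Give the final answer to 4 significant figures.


k = Q*L / (A*dT)
L = 0.09 m, A = 3.3e-03 m^2
k = 50 * 0.09 / (3.3e-03 * 129)
k = 10.57 W/(m*K)


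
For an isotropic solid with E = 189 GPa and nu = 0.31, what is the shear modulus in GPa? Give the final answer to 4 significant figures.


G = E / (2*(1+nu))
G = 189 / (2*(1+0.31))
G = 72.14 GPa


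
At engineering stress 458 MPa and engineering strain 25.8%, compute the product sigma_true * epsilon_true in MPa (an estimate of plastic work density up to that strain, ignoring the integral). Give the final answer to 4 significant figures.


sigma_true = sigma_eng * (1 + epsilon_eng)
sigma_true = 458 * (1 + 0.258) = 576.164 MPa
epsilon_true = ln(1 + epsilon_eng)
epsilon_true = ln(1 + 0.258) = 0.229523
sigma_true * epsilon_true = 576.164 * 0.229523 = 132.2 MPa


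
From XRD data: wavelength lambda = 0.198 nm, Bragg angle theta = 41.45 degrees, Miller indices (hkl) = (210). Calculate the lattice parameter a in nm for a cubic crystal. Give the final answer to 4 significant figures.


d = lambda / (2*sin(theta))
d = 0.198 / (2*sin(41.45 deg))
d = 0.149554 nm
a = d * sqrt(h^2+k^2+l^2) = 0.149554 * sqrt(5)
a = 0.3344 nm


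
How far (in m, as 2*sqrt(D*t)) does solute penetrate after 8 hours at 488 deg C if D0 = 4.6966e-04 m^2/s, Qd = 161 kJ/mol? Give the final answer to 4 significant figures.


Step 1: D = D0 * exp(-Qd/(R*T))
T = 761.15 K
D = 4.6966e-04 * exp(-161e3 / (8.314 * 761.15)) = 4.19379e-15 m^2/s
Step 2: L = 2*sqrt(D*t)
t = 8 h = 28800 s
L = 2*sqrt(4.19379e-15 * 28800) = 2.198e-05 m


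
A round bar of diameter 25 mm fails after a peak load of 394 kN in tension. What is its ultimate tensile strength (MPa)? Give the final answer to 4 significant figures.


A0 = pi*(d/2)^2 = pi*(25/2)^2 = 490.874 mm^2
UTS = F_max / A0 = 394*1000 / 490.874
UTS = 802.7 MPa


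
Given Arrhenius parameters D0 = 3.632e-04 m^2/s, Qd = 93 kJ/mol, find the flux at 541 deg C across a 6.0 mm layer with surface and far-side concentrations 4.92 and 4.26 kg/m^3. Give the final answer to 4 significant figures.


Step 1: D = D0 * exp(-Qd/(R*T))
T = 541 + 273.15 = 814.15 K
D = 3.632e-04 * exp(-93e3 / (8.314 * 814.15)) = 3.91913e-10 m^2/s
Step 2: J = D * (C1 - C2) / dx
J = 3.91913e-10 * (4.92 - 4.26) / 6e-03
J = 4.311e-08 kg/(m^2*s)


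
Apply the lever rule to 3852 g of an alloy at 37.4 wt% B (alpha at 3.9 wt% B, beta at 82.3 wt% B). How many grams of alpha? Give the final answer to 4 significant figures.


f_alpha = (C_beta - C0) / (C_beta - C_alpha)
f_alpha = (82.3 - 37.4) / (82.3 - 3.9) = 0.572704
m_alpha = f_alpha * m_total = 0.572704 * 3852 = 2206 g


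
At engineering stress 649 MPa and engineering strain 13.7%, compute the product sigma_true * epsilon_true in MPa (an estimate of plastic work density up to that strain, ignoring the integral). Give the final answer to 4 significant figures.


sigma_true = sigma_eng * (1 + epsilon_eng)
sigma_true = 649 * (1 + 0.137) = 737.913 MPa
epsilon_true = ln(1 + epsilon_eng)
epsilon_true = ln(1 + 0.137) = 0.128393
sigma_true * epsilon_true = 737.913 * 0.128393 = 94.74 MPa


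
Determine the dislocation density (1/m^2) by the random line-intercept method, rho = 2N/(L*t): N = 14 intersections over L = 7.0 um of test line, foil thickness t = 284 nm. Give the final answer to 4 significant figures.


rho = 2N / (L * t)
L = 7.0 um = 7e-06 m, t = 284 nm = 2.84e-07 m
rho = 2 * 14 / (7e-06 * 2.84e-07)
rho = 1.408e+13 1/m^2


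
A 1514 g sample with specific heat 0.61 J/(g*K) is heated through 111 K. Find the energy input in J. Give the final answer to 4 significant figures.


Q = m * cp * dT
Q = 1514 * 0.61 * 111
Q = 102500 J


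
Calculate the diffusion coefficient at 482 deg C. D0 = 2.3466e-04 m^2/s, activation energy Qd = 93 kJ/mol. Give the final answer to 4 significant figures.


D = D0 * exp(-Qd / (R*T))
T = 755.15 K
D = 2.3466e-04 * exp(-93e3 / (8.314 * 755.15))
D = 8.655e-11 m^2/s


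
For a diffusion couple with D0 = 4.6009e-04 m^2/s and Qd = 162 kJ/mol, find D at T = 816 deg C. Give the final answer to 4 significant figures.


D = D0 * exp(-Qd / (R*T))
T = 1089.15 K
D = 4.6009e-04 * exp(-162e3 / (8.314 * 1089.15))
D = 7.82e-12 m^2/s


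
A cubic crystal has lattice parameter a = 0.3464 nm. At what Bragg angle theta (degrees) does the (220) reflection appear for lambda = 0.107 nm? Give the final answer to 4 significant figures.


d = a / sqrt(h^2+k^2+l^2)
d = 0.3464 / sqrt(8) = 0.122471 nm
lambda = 2*d*sin(theta)  =>  sin(theta) = lambda / (2*d)
sin(theta) = 0.107 / (2 * 0.122471) = 0.436838
theta = 25.9 deg


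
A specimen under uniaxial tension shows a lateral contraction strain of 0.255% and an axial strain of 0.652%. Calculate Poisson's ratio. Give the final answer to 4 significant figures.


nu = -epsilon_lat / epsilon_axial
Lateral strain is contraction (negative), so using magnitudes:
nu = 0.255 / 0.652
nu = 0.3911


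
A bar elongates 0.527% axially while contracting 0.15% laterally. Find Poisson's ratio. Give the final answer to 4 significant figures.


nu = -epsilon_lat / epsilon_axial
Lateral strain is contraction (negative), so using magnitudes:
nu = 0.15 / 0.527
nu = 0.2846


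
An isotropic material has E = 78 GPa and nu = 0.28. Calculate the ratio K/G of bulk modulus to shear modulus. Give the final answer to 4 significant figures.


G = E / (2*(1+nu))
G = 78 / (2*(1+0.28)) = 30.4688 GPa
K = E / (3*(1-2*nu))
K = 78 / (3*(1-2*0.28)) = 59.0909 GPa
K/G = 59.0909 / 30.4688 = 1.939


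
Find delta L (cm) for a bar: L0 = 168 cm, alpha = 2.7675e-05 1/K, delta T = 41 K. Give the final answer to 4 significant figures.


dL = L0 * alpha * dT
dL = 168 * 2.7675e-05 * 41
dL = 0.1906 cm


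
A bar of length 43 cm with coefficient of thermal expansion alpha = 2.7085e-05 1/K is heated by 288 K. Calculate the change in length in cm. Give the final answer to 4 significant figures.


dL = L0 * alpha * dT
dL = 43 * 2.7085e-05 * 288
dL = 0.3354 cm


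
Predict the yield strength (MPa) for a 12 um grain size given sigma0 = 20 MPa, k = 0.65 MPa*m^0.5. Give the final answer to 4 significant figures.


sigma_y = sigma0 + k / sqrt(d)
d = 12 um = 1.2e-05 m
sigma_y = 20 + 0.65 / sqrt(1.2e-05)
sigma_y = 207.6 MPa


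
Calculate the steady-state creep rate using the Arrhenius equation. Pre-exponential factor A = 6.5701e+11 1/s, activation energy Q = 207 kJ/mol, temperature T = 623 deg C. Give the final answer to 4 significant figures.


rate = A * exp(-Q / (R*T))
T = 623 + 273.15 = 896.15 K
rate = 6.5701e+11 * exp(-207e3 / (8.314 * 896.15))
rate = 0.5644 1/s


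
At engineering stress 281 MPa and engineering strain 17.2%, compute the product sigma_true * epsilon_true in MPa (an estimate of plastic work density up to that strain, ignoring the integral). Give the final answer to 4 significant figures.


sigma_true = sigma_eng * (1 + epsilon_eng)
sigma_true = 281 * (1 + 0.172) = 329.332 MPa
epsilon_true = ln(1 + epsilon_eng)
epsilon_true = ln(1 + 0.172) = 0.158712
sigma_true * epsilon_true = 329.332 * 0.158712 = 52.27 MPa


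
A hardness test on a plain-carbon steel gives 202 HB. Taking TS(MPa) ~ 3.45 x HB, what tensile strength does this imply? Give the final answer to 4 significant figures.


TS (MPa) = 3.45 * HB
TS = 3.45 * 202
TS = 696.9 MPa


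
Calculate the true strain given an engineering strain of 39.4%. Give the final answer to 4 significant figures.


epsilon_true = ln(1 + epsilon_eng)
epsilon_true = ln(1 + 0.394)
epsilon_true = 0.3322


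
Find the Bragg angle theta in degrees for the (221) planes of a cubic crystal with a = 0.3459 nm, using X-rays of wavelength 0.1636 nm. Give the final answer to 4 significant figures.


d = a / sqrt(h^2+k^2+l^2)
d = 0.3459 / sqrt(9) = 0.1153 nm
lambda = 2*d*sin(theta)  =>  sin(theta) = lambda / (2*d)
sin(theta) = 0.1636 / (2 * 0.1153) = 0.709454
theta = 45.19 deg


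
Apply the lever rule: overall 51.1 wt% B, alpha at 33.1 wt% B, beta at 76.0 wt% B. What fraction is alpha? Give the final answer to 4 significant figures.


f_alpha = (C_beta - C0) / (C_beta - C_alpha)
f_alpha = (76.0 - 51.1) / (76.0 - 33.1)
f_alpha = 0.5804


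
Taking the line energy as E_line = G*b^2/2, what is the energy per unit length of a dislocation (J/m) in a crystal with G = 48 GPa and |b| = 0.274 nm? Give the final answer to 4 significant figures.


E = G*b^2/2
b = 0.274 nm = 2.74e-10 m
G = 48 GPa = 4.8e+10 Pa
E = 0.5 * 4.8e+10 * (2.74e-10)^2
E = 1.802e-09 J/m


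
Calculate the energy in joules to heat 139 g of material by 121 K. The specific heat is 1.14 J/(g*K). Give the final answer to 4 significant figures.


Q = m * cp * dT
Q = 139 * 1.14 * 121
Q = 19170 J


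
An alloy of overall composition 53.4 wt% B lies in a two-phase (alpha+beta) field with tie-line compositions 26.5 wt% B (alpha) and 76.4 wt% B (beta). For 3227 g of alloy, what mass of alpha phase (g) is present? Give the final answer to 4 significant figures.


f_alpha = (C_beta - C0) / (C_beta - C_alpha)
f_alpha = (76.4 - 53.4) / (76.4 - 26.5) = 0.460922
m_alpha = f_alpha * m_total = 0.460922 * 3227 = 1487 g


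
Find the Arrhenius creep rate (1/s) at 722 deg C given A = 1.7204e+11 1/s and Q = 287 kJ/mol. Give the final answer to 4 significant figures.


rate = A * exp(-Q / (R*T))
T = 722 + 273.15 = 995.15 K
rate = 1.7204e+11 * exp(-287e3 / (8.314 * 995.15))
rate = 1.481e-04 1/s


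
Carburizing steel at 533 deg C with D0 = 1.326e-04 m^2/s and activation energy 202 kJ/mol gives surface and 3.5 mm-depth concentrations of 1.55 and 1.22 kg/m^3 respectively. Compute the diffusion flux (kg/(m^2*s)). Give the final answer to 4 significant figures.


Step 1: D = D0 * exp(-Qd/(R*T))
T = 533 + 273.15 = 806.15 K
D = 1.326e-04 * exp(-202e3 / (8.314 * 806.15)) = 1.08005e-17 m^2/s
Step 2: J = D * (C1 - C2) / dx
J = 1.08005e-17 * (1.55 - 1.22) / 3.5e-03
J = 1.018e-15 kg/(m^2*s)


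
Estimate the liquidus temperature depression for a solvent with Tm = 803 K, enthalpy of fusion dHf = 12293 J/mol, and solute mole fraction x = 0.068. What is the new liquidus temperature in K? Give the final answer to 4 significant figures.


dT = R*Tm^2*x / dHf
dT = 8.314 * 803^2 * 0.068 / 12293
dT = 29.6546 K
T_new = 803 - 29.6546 = 773.3 K


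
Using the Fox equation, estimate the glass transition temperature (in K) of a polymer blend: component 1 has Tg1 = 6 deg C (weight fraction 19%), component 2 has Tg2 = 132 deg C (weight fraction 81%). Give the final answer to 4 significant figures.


1/Tg = w1/Tg1 + w2/Tg2 (in Kelvin)
Tg1 = 279.15 K, Tg2 = 405.15 K
1/Tg = 0.19/279.15 + 0.81/405.15
Tg = 373.1 K


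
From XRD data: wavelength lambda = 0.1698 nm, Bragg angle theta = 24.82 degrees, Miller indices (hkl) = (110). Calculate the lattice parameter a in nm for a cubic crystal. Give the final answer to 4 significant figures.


d = lambda / (2*sin(theta))
d = 0.1698 / (2*sin(24.82 deg))
d = 0.202254 nm
a = d * sqrt(h^2+k^2+l^2) = 0.202254 * sqrt(2)
a = 0.286 nm


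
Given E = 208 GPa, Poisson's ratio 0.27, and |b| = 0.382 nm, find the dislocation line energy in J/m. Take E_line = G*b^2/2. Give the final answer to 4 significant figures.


Step 1: G = E / (2*(1+nu))
G = 208 / (2*(1+0.27)) = 81.8898 GPa = 8.18898e+10 Pa
Step 2: E_line = G*b^2/2
b = 0.382 nm = 3.82e-10 m
E_line = 0.5 * 8.18898e+10 * (3.82e-10)^2 = 5.975e-09 J/m


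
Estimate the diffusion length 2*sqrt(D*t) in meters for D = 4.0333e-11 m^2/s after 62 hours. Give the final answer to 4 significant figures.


t = 62 hr = 223200 s
Diffusion length = 2*sqrt(D*t)
= 2*sqrt(4.0333e-11 * 223200)
= 6.001e-03 m


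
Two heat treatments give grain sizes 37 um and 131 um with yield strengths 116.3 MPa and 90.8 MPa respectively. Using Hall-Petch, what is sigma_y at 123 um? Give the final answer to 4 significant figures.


sigma_y = sigma0 + k / sqrt(d)
1/sqrt(d1) = 1/sqrt(3.7e-05) = 164.399;  1/sqrt(d2) = 87.3704
k = (sigma1 - sigma2) / (1/sqrt(d1) - 1/sqrt(d2)) = (116.3 - 90.8) / (164.399 - 87.3704) = 0.331046 MPa*m^0.5
sigma0 = sigma1 - k/sqrt(d1) = 116.3 - 0.331046*164.399 = 61.8764 MPa
sigma_y(d3) = 61.8764 + 0.331046 / sqrt(1.23e-04) = 91.73 MPa


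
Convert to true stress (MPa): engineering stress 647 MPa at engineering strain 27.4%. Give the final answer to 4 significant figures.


sigma_true = sigma_eng * (1 + epsilon_eng)
sigma_true = 647 * (1 + 0.274)
sigma_true = 824.3 MPa


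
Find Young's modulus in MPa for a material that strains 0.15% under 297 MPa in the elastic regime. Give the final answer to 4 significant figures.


E = sigma / epsilon
epsilon = 0.15% = 1.5e-03
E = 297 / 1.5e-03
E = 198000 MPa


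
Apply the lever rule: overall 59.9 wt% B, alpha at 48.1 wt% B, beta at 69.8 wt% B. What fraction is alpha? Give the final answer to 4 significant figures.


f_alpha = (C_beta - C0) / (C_beta - C_alpha)
f_alpha = (69.8 - 59.9) / (69.8 - 48.1)
f_alpha = 0.4562


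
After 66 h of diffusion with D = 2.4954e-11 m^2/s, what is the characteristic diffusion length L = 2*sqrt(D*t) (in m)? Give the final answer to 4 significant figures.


t = 66 hr = 237600 s
Diffusion length = 2*sqrt(D*t)
= 2*sqrt(2.4954e-11 * 237600)
= 4.87e-03 m


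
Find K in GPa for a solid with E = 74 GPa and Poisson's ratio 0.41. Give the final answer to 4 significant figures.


K = E / (3*(1-2*nu))
K = 74 / (3*(1-2*0.41))
K = 137 GPa


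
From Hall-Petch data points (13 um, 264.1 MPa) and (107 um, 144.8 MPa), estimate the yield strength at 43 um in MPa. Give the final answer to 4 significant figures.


sigma_y = sigma0 + k / sqrt(d)
1/sqrt(d1) = 1/sqrt(1.3e-05) = 277.35;  1/sqrt(d2) = 96.6736
k = (sigma1 - sigma2) / (1/sqrt(d1) - 1/sqrt(d2)) = (264.1 - 144.8) / (277.35 - 96.6736) = 0.660296 MPa*m^0.5
sigma0 = sigma1 - k/sqrt(d1) = 264.1 - 0.660296*277.35 = 80.9667 MPa
sigma_y(d3) = 80.9667 + 0.660296 / sqrt(4.3e-05) = 181.7 MPa


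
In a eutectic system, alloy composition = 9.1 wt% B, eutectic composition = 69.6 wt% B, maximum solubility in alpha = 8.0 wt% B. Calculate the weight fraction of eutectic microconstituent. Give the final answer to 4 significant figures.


f_primary = (C_e - C0) / (C_e - C_alpha_max)
f_primary = (69.6 - 9.1) / (69.6 - 8.0)
f_primary = 0.982143
f_eutectic = 1 - 0.982143 = 0.01786


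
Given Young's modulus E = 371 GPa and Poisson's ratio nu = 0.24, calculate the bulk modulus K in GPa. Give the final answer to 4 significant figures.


K = E / (3*(1-2*nu))
K = 371 / (3*(1-2*0.24))
K = 237.8 GPa


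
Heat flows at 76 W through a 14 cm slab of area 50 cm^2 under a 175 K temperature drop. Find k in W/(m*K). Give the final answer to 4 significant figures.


k = Q*L / (A*dT)
L = 0.14 m, A = 5e-03 m^2
k = 76 * 0.14 / (5e-03 * 175)
k = 12.16 W/(m*K)


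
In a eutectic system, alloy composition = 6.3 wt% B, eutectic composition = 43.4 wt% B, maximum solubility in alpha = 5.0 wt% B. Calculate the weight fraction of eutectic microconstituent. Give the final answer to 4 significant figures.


f_primary = (C_e - C0) / (C_e - C_alpha_max)
f_primary = (43.4 - 6.3) / (43.4 - 5.0)
f_primary = 0.966146
f_eutectic = 1 - 0.966146 = 0.03385


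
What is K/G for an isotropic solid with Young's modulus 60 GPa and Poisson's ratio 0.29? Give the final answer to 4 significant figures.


G = E / (2*(1+nu))
G = 60 / (2*(1+0.29)) = 23.2558 GPa
K = E / (3*(1-2*nu))
K = 60 / (3*(1-2*0.29)) = 47.619 GPa
K/G = 47.619 / 23.2558 = 2.048
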